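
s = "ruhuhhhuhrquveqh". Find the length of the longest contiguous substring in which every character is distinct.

[r] len 1
[r, u] len 2
[r, u, h] len 3
[h, u] len 2
[u, h] len 2
[h] len 1
[h] len 1
[h, u] len 2
[u, h] len 2
[u, h, r] len 3
[u, h, r, q] len 4
[h, r, q, u] len 4
[h, r, q, u, v] len 5
[h, r, q, u, v, e] len 6
[u, v, e, q] len 4
[u, v, e, q, h] len 5
Longest all-distinct length: 6.

6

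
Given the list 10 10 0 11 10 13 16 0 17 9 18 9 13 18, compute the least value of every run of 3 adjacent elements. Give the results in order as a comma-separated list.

Sliding a size-3 window across the 14 values:
[10, 10, 0] → min 0
[10, 0, 11] → min 0
[0, 11, 10] → min 0
[11, 10, 13] → min 10
[10, 13, 16] → min 10
[13, 16, 0] → min 0
[16, 0, 17] → min 0
[0, 17, 9] → min 0
[17, 9, 18] → min 9
[9, 18, 9] → min 9
[18, 9, 13] → min 9
[9, 13, 18] → min 9

0, 0, 0, 10, 10, 0, 0, 0, 9, 9, 9, 9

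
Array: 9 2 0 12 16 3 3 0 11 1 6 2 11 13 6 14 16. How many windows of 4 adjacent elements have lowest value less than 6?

9 2 0 12 → min 0  < 6 ✓
2 0 12 16 → min 0  < 6 ✓
0 12 16 3 → min 0  < 6 ✓
12 16 3 3 → min 3  < 6 ✓
16 3 3 0 → min 0  < 6 ✓
3 3 0 11 → min 0  < 6 ✓
3 0 11 1 → min 0  < 6 ✓
0 11 1 6 → min 0  < 6 ✓
11 1 6 2 → min 1  < 6 ✓
1 6 2 11 → min 1  < 6 ✓
6 2 11 13 → min 2  < 6 ✓
2 11 13 6 → min 2  < 6 ✓
11 13 6 14 → min 6
13 6 14 16 → min 6
12 windows satisfy the condition.

12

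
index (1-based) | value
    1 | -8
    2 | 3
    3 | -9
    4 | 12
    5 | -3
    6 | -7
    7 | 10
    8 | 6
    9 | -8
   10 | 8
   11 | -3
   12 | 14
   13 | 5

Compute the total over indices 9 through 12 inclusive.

Elements at indices 9..12: -8, 8, -3, 14
sum(-8, 8, -3, 14) = 11

11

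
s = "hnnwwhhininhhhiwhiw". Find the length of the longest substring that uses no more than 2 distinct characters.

add h: window [h] (1 distinct), len 1
add n: window [h, n] (2 distinct), len 2
add n: window [h, n, n] (2 distinct), len 3
add w: window [n, n, w] (2 distinct), len 3
add w: window [n, n, w, w] (2 distinct), len 4
add h: window [w, w, h] (2 distinct), len 3
add h: window [w, w, h, h] (2 distinct), len 4
add i: window [h, h, i] (2 distinct), len 3
add n: window [i, n] (2 distinct), len 2
add i: window [i, n, i] (2 distinct), len 3
add n: window [i, n, i, n] (2 distinct), len 4
add h: window [n, h] (2 distinct), len 2
add h: window [n, h, h] (2 distinct), len 3
add h: window [n, h, h, h] (2 distinct), len 4
add i: window [h, h, h, i] (2 distinct), len 4
add w: window [i, w] (2 distinct), len 2
add h: window [w, h] (2 distinct), len 2
add i: window [h, i] (2 distinct), len 2
add w: window [i, w] (2 distinct), len 2
Longest length with ≤2 distinct: 4.

4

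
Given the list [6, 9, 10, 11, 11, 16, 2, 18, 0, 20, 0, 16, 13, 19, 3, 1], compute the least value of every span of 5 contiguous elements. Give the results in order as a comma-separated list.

Sliding a size-5 window across the 16 values:
[6, 9, 10, 11, 11] → min 6
[9, 10, 11, 11, 16] → min 9
[10, 11, 11, 16, 2] → min 2
[11, 11, 16, 2, 18] → min 2
[11, 16, 2, 18, 0] → min 0
[16, 2, 18, 0, 20] → min 0
[2, 18, 0, 20, 0] → min 0
[18, 0, 20, 0, 16] → min 0
[0, 20, 0, 16, 13] → min 0
[20, 0, 16, 13, 19] → min 0
[0, 16, 13, 19, 3] → min 0
[16, 13, 19, 3, 1] → min 1

6, 9, 2, 2, 0, 0, 0, 0, 0, 0, 0, 1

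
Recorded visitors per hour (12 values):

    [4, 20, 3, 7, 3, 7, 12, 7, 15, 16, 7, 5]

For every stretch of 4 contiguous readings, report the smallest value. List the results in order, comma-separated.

4 20 3 7 → min 3
20 3 7 3 → min 3
3 7 3 7 → min 3
7 3 7 12 → min 3
3 7 12 7 → min 3
7 12 7 15 → min 7
12 7 15 16 → min 7
7 15 16 7 → min 7
15 16 7 5 → min 5

3, 3, 3, 3, 3, 7, 7, 7, 5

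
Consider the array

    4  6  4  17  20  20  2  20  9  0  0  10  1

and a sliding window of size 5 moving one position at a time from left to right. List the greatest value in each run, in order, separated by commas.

[4, 6, 4, 17, 20] → max 20
[6, 4, 17, 20, 20] → max 20
[4, 17, 20, 20, 2] → max 20
[17, 20, 20, 2, 20] → max 20
[20, 20, 2, 20, 9] → max 20
[20, 2, 20, 9, 0] → max 20
[2, 20, 9, 0, 0] → max 20
[20, 9, 0, 0, 10] → max 20
[9, 0, 0, 10, 1] → max 10

20, 20, 20, 20, 20, 20, 20, 20, 10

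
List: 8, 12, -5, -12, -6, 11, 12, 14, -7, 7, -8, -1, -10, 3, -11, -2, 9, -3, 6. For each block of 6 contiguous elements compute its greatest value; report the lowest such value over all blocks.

3

Each size-6 window and its max:
8 12 -5 -12 -6 11 → max 12
12 -5 -12 -6 11 12 → max 12
-5 -12 -6 11 12 14 → max 14
-12 -6 11 12 14 -7 → max 14
-6 11 12 14 -7 7 → max 14
11 12 14 -7 7 -8 → max 14
12 14 -7 7 -8 -1 → max 14
14 -7 7 -8 -1 -10 → max 14
-7 7 -8 -1 -10 3 → max 7
7 -8 -1 -10 3 -11 → max 7
-8 -1 -10 3 -11 -2 → max 3
-1 -10 3 -11 -2 9 → max 9
-10 3 -11 -2 9 -3 → max 9
3 -11 -2 9 -3 6 → max 9
Lowest of these is 3.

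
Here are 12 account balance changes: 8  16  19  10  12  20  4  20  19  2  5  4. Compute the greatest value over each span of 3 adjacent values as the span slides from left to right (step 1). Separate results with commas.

19, 19, 19, 20, 20, 20, 20, 20, 19, 5

Sliding a size-3 window across the 12 values:
[8, 16, 19] → max 19
[16, 19, 10] → max 19
[19, 10, 12] → max 19
[10, 12, 20] → max 20
[12, 20, 4] → max 20
[20, 4, 20] → max 20
[4, 20, 19] → max 20
[20, 19, 2] → max 20
[19, 2, 5] → max 19
[2, 5, 4] → max 5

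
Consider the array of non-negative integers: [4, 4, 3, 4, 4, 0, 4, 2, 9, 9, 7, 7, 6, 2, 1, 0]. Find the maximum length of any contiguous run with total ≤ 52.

add 4: [4] sum 4, len 1
add 4: [4, 4] sum 8, len 2
add 3: [4, 4, 3] sum 11, len 3
add 4: [4, 4, 3, 4] sum 15, len 4
add 4: [4, 4, 3, 4, 4] sum 19, len 5
add 0: [4, 4, 3, 4, 4, 0] sum 19, len 6
add 4: [4, 4, 3, 4, 4, 0, 4] sum 23, len 7
add 2: [4, 4, 3, 4, 4, 0, 4, 2] sum 25, len 8
add 9: [4, 4, 3, 4, 4, 0, 4, 2, 9] sum 34, len 9
add 9: [4, 4, 3, 4, 4, 0, 4, 2, 9, 9] sum 43, len 10
add 7: [4, 4, 3, 4, 4, 0, 4, 2, 9, 9, 7] sum 50, len 11
add 7: [3, 4, 4, 0, 4, 2, 9, 9, 7, 7] sum 49, len 10
add 6: [4, 4, 0, 4, 2, 9, 9, 7, 7, 6] sum 52, len 10
add 2: [4, 0, 4, 2, 9, 9, 7, 7, 6, 2] sum 50, len 10
add 1: [4, 0, 4, 2, 9, 9, 7, 7, 6, 2, 1] sum 51, len 11
add 0: [4, 0, 4, 2, 9, 9, 7, 7, 6, 2, 1, 0] sum 51, len 12
Longest length seen: 12.

12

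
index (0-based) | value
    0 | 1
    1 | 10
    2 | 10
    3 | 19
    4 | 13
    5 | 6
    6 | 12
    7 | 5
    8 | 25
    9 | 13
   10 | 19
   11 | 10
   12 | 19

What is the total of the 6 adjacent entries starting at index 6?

Elements at indices 6..11: 12, 5, 25, 13, 19, 10
sum(12, 5, 25, 13, 19, 10) = 84

84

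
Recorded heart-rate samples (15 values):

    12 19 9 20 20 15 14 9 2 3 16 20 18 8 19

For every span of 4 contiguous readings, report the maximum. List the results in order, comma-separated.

(12, 19, 9, 20) → max 20
(19, 9, 20, 20) → max 20
(9, 20, 20, 15) → max 20
(20, 20, 15, 14) → max 20
(20, 15, 14, 9) → max 20
(15, 14, 9, 2) → max 15
(14, 9, 2, 3) → max 14
(9, 2, 3, 16) → max 16
(2, 3, 16, 20) → max 20
(3, 16, 20, 18) → max 20
(16, 20, 18, 8) → max 20
(20, 18, 8, 19) → max 20

20, 20, 20, 20, 20, 15, 14, 16, 20, 20, 20, 20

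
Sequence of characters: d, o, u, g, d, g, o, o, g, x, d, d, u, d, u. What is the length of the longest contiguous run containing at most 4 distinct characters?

[d] 1 distinct, len 1
[d, o] 2 distinct, len 2
[d, o, u] 3 distinct, len 3
[d, o, u, g] 4 distinct, len 4
[d, o, u, g, d] 4 distinct, len 5
[d, o, u, g, d, g] 4 distinct, len 6
[d, o, u, g, d, g, o] 4 distinct, len 7
[d, o, u, g, d, g, o, o] 4 distinct, len 8
[d, o, u, g, d, g, o, o, g] 4 distinct, len 9
[g, d, g, o, o, g, x] 4 distinct, len 7
[g, d, g, o, o, g, x, d] 4 distinct, len 8
[g, d, g, o, o, g, x, d, d] 4 distinct, len 9
[g, x, d, d, u] 4 distinct, len 5
[g, x, d, d, u, d] 4 distinct, len 6
[g, x, d, d, u, d, u] 4 distinct, len 7
Longest length with ≤4 distinct: 9.

9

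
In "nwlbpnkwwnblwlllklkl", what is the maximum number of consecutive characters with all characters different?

6

[n] len 1
[n, w] len 2
[n, w, l] len 3
[n, w, l, b] len 4
[n, w, l, b, p] len 5
[w, l, b, p, n] len 5
[w, l, b, p, n, k] len 6
[l, b, p, n, k, w] len 6
[w] len 1
[w, n] len 2
[w, n, b] len 3
[w, n, b, l] len 4
[n, b, l, w] len 4
[w, l] len 2
[l] len 1
[l] len 1
[l, k] len 2
[k, l] len 2
[l, k] len 2
[k, l] len 2
Longest all-distinct length: 6.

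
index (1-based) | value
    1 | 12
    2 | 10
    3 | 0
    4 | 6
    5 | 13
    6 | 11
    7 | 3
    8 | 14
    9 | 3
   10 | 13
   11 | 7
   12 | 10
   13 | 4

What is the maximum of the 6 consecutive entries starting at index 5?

14

Elements at indices 5..10: 13, 11, 3, 14, 3, 13
max(13, 11, 3, 14, 3, 13) = 14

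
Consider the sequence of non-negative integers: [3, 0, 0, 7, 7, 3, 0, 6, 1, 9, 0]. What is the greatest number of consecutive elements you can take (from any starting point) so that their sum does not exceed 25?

Extend to the right; shrink from the left whenever the sum exceeds 25:
add 3: [3] sum 3, len 1
add 0: [3, 0] sum 3, len 2
add 0: [3, 0, 0] sum 3, len 3
add 7: [3, 0, 0, 7] sum 10, len 4
add 7: [3, 0, 0, 7, 7] sum 17, len 5
add 3: [3, 0, 0, 7, 7, 3] sum 20, len 6
add 0: [3, 0, 0, 7, 7, 3, 0] sum 20, len 7
add 6: [0, 0, 7, 7, 3, 0, 6] sum 23, len 7
add 1: [0, 0, 7, 7, 3, 0, 6, 1] sum 24, len 8
add 9: [3, 0, 6, 1, 9] sum 19, len 5
add 0: [3, 0, 6, 1, 9, 0] sum 19, len 6
Longest length seen: 8.

8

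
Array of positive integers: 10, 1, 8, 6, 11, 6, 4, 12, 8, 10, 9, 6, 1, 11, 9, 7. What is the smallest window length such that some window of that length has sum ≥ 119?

16

add 10: running sum 10 < 119
add 1: running sum 11 < 119
add 8: running sum 19 < 119
add 6: running sum 25 < 119
add 11: running sum 36 < 119
add 6: running sum 42 < 119
add 4: running sum 46 < 119
add 12: running sum 58 < 119
add 8: running sum 66 < 119
add 10: running sum 76 < 119
add 9: running sum 85 < 119
add 6: running sum 91 < 119
add 1: running sum 92 < 119
add 11: running sum 103 < 119
add 9: running sum 112 < 119
add 7: shortest ending here [10, 1, 8, 6, 11, 6, 4, 12, 8, 10, 9, 6, 1, 11, 9, 7] sum 119, len 16
Shortest qualifying length: 16.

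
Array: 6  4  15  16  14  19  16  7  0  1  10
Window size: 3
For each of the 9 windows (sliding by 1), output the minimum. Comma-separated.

Sliding a size-3 window across the 11 values:
[6, 4, 15] → min 4
[4, 15, 16] → min 4
[15, 16, 14] → min 14
[16, 14, 19] → min 14
[14, 19, 16] → min 14
[19, 16, 7] → min 7
[16, 7, 0] → min 0
[7, 0, 1] → min 0
[0, 1, 10] → min 0

4, 4, 14, 14, 14, 7, 0, 0, 0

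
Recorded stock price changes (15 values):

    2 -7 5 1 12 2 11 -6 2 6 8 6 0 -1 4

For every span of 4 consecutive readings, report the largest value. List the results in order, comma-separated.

5, 12, 12, 12, 12, 11, 11, 8, 8, 8, 8, 6

[2, -7, 5, 1] → max 5
[-7, 5, 1, 12] → max 12
[5, 1, 12, 2] → max 12
[1, 12, 2, 11] → max 12
[12, 2, 11, -6] → max 12
[2, 11, -6, 2] → max 11
[11, -6, 2, 6] → max 11
[-6, 2, 6, 8] → max 8
[2, 6, 8, 6] → max 8
[6, 8, 6, 0] → max 8
[8, 6, 0, -1] → max 8
[6, 0, -1, 4] → max 6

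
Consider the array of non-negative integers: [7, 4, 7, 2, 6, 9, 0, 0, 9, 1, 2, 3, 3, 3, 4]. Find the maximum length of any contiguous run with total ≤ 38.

→ 7: sum 7, len 1
→ 4: sum 11, len 2
→ 7: sum 18, len 3
→ 2: sum 20, len 4
→ 6: sum 26, len 5
→ 9: sum 35, len 6
→ 0: sum 35, len 7
→ 0: sum 35, len 8
→ 9 (dropped 7): sum 37, len 8
→ 1: sum 38, len 9
→ 2 (dropped 4): sum 36, len 9
→ 3 (dropped 7): sum 32, len 9
→ 3: sum 35, len 10
→ 3: sum 38, len 11
→ 4 (dropped 2, 6): sum 34, len 10
Longest length seen: 11.

11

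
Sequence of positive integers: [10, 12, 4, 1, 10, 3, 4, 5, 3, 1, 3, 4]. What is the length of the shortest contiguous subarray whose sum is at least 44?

7

add 10: running sum 10 < 44
add 12: running sum 22 < 44
add 4: running sum 26 < 44
add 1: running sum 27 < 44
add 10: running sum 37 < 44
add 3: running sum 40 < 44
add 4: shortest ending here [10, 12, 4, 1, 10, 3, 4] sum 44, len 7
add 5: shortest ending here [10, 12, 4, 1, 10, 3, 4, 5] sum 49, len 8
add 3: shortest ending here [10, 12, 4, 1, 10, 3, 4, 5, 3] sum 52, len 9
add 1: shortest ending here [10, 12, 4, 1, 10, 3, 4, 5, 3, 1] sum 53, len 10
add 3: shortest ending here [12, 4, 1, 10, 3, 4, 5, 3, 1, 3] sum 46, len 10
add 4: shortest ending here [12, 4, 1, 10, 3, 4, 5, 3, 1, 3, 4] sum 50, len 11
Shortest qualifying length: 7.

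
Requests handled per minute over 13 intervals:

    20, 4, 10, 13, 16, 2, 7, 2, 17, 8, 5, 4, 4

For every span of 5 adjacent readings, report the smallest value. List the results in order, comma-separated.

4, 2, 2, 2, 2, 2, 2, 2, 4

20 4 10 13 16 → min 4
4 10 13 16 2 → min 2
10 13 16 2 7 → min 2
13 16 2 7 2 → min 2
16 2 7 2 17 → min 2
2 7 2 17 8 → min 2
7 2 17 8 5 → min 2
2 17 8 5 4 → min 2
17 8 5 4 4 → min 4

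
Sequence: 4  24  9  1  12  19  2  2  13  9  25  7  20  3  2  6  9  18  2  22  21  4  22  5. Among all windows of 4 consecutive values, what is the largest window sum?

69

Each size-4 window and its sum:
(4, 24, 9, 1) → sum 38
(24, 9, 1, 12) → sum 46
(9, 1, 12, 19) → sum 41
(1, 12, 19, 2) → sum 34
(12, 19, 2, 2) → sum 35
(19, 2, 2, 13) → sum 36
(2, 2, 13, 9) → sum 26
(2, 13, 9, 25) → sum 49
(13, 9, 25, 7) → sum 54
(9, 25, 7, 20) → sum 61
(25, 7, 20, 3) → sum 55
(7, 20, 3, 2) → sum 32
(20, 3, 2, 6) → sum 31
(3, 2, 6, 9) → sum 20
(2, 6, 9, 18) → sum 35
(6, 9, 18, 2) → sum 35
(9, 18, 2, 22) → sum 51
(18, 2, 22, 21) → sum 63
(2, 22, 21, 4) → sum 49
(22, 21, 4, 22) → sum 69
(21, 4, 22, 5) → sum 52
Largest of these is 69.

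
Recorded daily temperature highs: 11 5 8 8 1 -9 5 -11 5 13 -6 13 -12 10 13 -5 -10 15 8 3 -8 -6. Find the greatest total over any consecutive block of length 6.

31

(11, 5, 8, 8, 1, -9) → sum 24
(5, 8, 8, 1, -9, 5) → sum 18
(8, 8, 1, -9, 5, -11) → sum 2
(8, 1, -9, 5, -11, 5) → sum -1
(1, -9, 5, -11, 5, 13) → sum 4
(-9, 5, -11, 5, 13, -6) → sum -3
(5, -11, 5, 13, -6, 13) → sum 19
(-11, 5, 13, -6, 13, -12) → sum 2
(5, 13, -6, 13, -12, 10) → sum 23
(13, -6, 13, -12, 10, 13) → sum 31
(-6, 13, -12, 10, 13, -5) → sum 13
(13, -12, 10, 13, -5, -10) → sum 9
(-12, 10, 13, -5, -10, 15) → sum 11
(10, 13, -5, -10, 15, 8) → sum 31
(13, -5, -10, 15, 8, 3) → sum 24
(-5, -10, 15, 8, 3, -8) → sum 3
(-10, 15, 8, 3, -8, -6) → sum 2
Greatest of these is 31.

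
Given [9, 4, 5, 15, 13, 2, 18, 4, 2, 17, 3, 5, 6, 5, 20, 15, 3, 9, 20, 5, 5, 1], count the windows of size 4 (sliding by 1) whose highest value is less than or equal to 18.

11

[9, 4, 5, 15] → max 15  ≤ 18 ✓
[4, 5, 15, 13] → max 15  ≤ 18 ✓
[5, 15, 13, 2] → max 15  ≤ 18 ✓
[15, 13, 2, 18] → max 18  ≤ 18 ✓
[13, 2, 18, 4] → max 18  ≤ 18 ✓
[2, 18, 4, 2] → max 18  ≤ 18 ✓
[18, 4, 2, 17] → max 18  ≤ 18 ✓
[4, 2, 17, 3] → max 17  ≤ 18 ✓
[2, 17, 3, 5] → max 17  ≤ 18 ✓
[17, 3, 5, 6] → max 17  ≤ 18 ✓
[3, 5, 6, 5] → max 6  ≤ 18 ✓
[5, 6, 5, 20] → max 20
[6, 5, 20, 15] → max 20
[5, 20, 15, 3] → max 20
[20, 15, 3, 9] → max 20
[15, 3, 9, 20] → max 20
[3, 9, 20, 5] → max 20
[9, 20, 5, 5] → max 20
[20, 5, 5, 1] → max 20
11 windows satisfy the condition.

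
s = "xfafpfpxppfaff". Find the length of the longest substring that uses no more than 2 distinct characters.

4

Extend right; when distinct count exceeds 2, shrink from the left:
[x] 1 distinct, len 1
[x, f] 2 distinct, len 2
[f, a] 2 distinct, len 2
[f, a, f] 2 distinct, len 3
[f, p] 2 distinct, len 2
[f, p, f] 2 distinct, len 3
[f, p, f, p] 2 distinct, len 4
[p, x] 2 distinct, len 2
[p, x, p] 2 distinct, len 3
[p, x, p, p] 2 distinct, len 4
[p, p, f] 2 distinct, len 3
[f, a] 2 distinct, len 2
[f, a, f] 2 distinct, len 3
[f, a, f, f] 2 distinct, len 4
Longest length with ≤2 distinct: 4.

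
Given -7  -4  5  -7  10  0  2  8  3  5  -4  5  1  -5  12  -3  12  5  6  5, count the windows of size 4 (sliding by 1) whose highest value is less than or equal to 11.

-7 -4 5 -7 → max 5  ≤ 11 ✓
-4 5 -7 10 → max 10  ≤ 11 ✓
5 -7 10 0 → max 10  ≤ 11 ✓
-7 10 0 2 → max 10  ≤ 11 ✓
10 0 2 8 → max 10  ≤ 11 ✓
0 2 8 3 → max 8  ≤ 11 ✓
2 8 3 5 → max 8  ≤ 11 ✓
8 3 5 -4 → max 8  ≤ 11 ✓
3 5 -4 5 → max 5  ≤ 11 ✓
5 -4 5 1 → max 5  ≤ 11 ✓
-4 5 1 -5 → max 5  ≤ 11 ✓
5 1 -5 12 → max 12
1 -5 12 -3 → max 12
-5 12 -3 12 → max 12
12 -3 12 5 → max 12
-3 12 5 6 → max 12
12 5 6 5 → max 12
11 windows satisfy the condition.

11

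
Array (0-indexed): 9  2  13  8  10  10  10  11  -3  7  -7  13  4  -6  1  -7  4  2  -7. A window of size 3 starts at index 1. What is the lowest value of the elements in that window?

2

Elements at indices 1..3: 2, 13, 8
min(2, 13, 8) = 2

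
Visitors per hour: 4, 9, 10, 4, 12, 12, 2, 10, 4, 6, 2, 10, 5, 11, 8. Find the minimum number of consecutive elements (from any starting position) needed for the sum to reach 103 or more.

add 4: running sum 4 < 103
add 9: running sum 13 < 103
add 10: running sum 23 < 103
add 4: running sum 27 < 103
add 12: running sum 39 < 103
add 12: running sum 51 < 103
add 2: running sum 53 < 103
add 10: running sum 63 < 103
add 4: running sum 67 < 103
add 6: running sum 73 < 103
add 2: running sum 75 < 103
add 10: running sum 85 < 103
add 5: running sum 90 < 103
add 11: running sum 101 < 103
end 14: [9, 10, 4, 12, 12, 2, 10, 4, 6, 2, 10, 5, 11, 8] sum 105, len 14
Shortest qualifying length: 14.

14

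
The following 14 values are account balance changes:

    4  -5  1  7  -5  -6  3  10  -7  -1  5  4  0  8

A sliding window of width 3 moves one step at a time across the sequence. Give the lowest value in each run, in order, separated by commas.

(4, -5, 1) → min -5
(-5, 1, 7) → min -5
(1, 7, -5) → min -5
(7, -5, -6) → min -6
(-5, -6, 3) → min -6
(-6, 3, 10) → min -6
(3, 10, -7) → min -7
(10, -7, -1) → min -7
(-7, -1, 5) → min -7
(-1, 5, 4) → min -1
(5, 4, 0) → min 0
(4, 0, 8) → min 0

-5, -5, -5, -6, -6, -6, -7, -7, -7, -1, 0, 0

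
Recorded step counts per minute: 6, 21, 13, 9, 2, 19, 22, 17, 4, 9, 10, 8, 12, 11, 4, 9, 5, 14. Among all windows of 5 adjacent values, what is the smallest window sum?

[6, 21, 13, 9, 2] → sum 51
[21, 13, 9, 2, 19] → sum 64
[13, 9, 2, 19, 22] → sum 65
[9, 2, 19, 22, 17] → sum 69
[2, 19, 22, 17, 4] → sum 64
[19, 22, 17, 4, 9] → sum 71
[22, 17, 4, 9, 10] → sum 62
[17, 4, 9, 10, 8] → sum 48
[4, 9, 10, 8, 12] → sum 43
[9, 10, 8, 12, 11] → sum 50
[10, 8, 12, 11, 4] → sum 45
[8, 12, 11, 4, 9] → sum 44
[12, 11, 4, 9, 5] → sum 41
[11, 4, 9, 5, 14] → sum 43
Smallest of these is 41.

41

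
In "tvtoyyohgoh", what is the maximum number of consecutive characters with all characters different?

add t: [t] len 1
add v: [t, v] len 2
add t (repeat t, move left end past it): [v, t] len 2
add o: [v, t, o] len 3
add y: [v, t, o, y] len 4
add y (repeat y, move left end past it): [y] len 1
add o: [y, o] len 2
add h: [y, o, h] len 3
add g: [y, o, h, g] len 4
add o (repeat o, move left end past it): [h, g, o] len 3
add h (repeat h, move left end past it): [g, o, h] len 3
Longest all-distinct length: 4.

4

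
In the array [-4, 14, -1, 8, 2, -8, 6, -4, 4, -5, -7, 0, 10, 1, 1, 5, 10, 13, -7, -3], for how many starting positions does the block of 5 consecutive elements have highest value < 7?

(-4, 14, -1, 8, 2) → max 14
(14, -1, 8, 2, -8) → max 14
(-1, 8, 2, -8, 6) → max 8
(8, 2, -8, 6, -4) → max 8
(2, -8, 6, -4, 4) → max 6  < 7 ✓
(-8, 6, -4, 4, -5) → max 6  < 7 ✓
(6, -4, 4, -5, -7) → max 6  < 7 ✓
(-4, 4, -5, -7, 0) → max 4  < 7 ✓
(4, -5, -7, 0, 10) → max 10
(-5, -7, 0, 10, 1) → max 10
(-7, 0, 10, 1, 1) → max 10
(0, 10, 1, 1, 5) → max 10
(10, 1, 1, 5, 10) → max 10
(1, 1, 5, 10, 13) → max 13
(1, 5, 10, 13, -7) → max 13
(5, 10, 13, -7, -3) → max 13
4 windows satisfy the condition.

4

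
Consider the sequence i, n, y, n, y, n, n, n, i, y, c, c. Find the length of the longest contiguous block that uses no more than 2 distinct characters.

add i: window [i] (1 distinct), len 1
add n: window [i, n] (2 distinct), len 2
add y: window [n, y] (2 distinct), len 2
add n: window [n, y, n] (2 distinct), len 3
add y: window [n, y, n, y] (2 distinct), len 4
add n: window [n, y, n, y, n] (2 distinct), len 5
add n: window [n, y, n, y, n, n] (2 distinct), len 6
add n: window [n, y, n, y, n, n, n] (2 distinct), len 7
add i: window [n, n, n, i] (2 distinct), len 4
add y: window [i, y] (2 distinct), len 2
add c: window [y, c] (2 distinct), len 2
add c: window [y, c, c] (2 distinct), len 3
Longest length with ≤2 distinct: 7.

7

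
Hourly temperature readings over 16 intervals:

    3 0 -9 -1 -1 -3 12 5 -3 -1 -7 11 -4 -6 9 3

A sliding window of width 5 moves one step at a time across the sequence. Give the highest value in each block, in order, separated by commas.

3, 0, 12, 12, 12, 12, 12, 11, 11, 11, 11, 11

[3, 0, -9, -1, -1] → max 3
[0, -9, -1, -1, -3] → max 0
[-9, -1, -1, -3, 12] → max 12
[-1, -1, -3, 12, 5] → max 12
[-1, -3, 12, 5, -3] → max 12
[-3, 12, 5, -3, -1] → max 12
[12, 5, -3, -1, -7] → max 12
[5, -3, -1, -7, 11] → max 11
[-3, -1, -7, 11, -4] → max 11
[-1, -7, 11, -4, -6] → max 11
[-7, 11, -4, -6, 9] → max 11
[11, -4, -6, 9, 3] → max 11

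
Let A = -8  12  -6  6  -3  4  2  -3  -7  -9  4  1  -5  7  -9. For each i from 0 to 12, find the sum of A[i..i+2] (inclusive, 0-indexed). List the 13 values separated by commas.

-2, 12, -3, 7, 3, 3, -8, -19, -12, -4, 0, 3, -7

-8 12 -6 → sum -2
12 -6 6 → sum 12
-6 6 -3 → sum -3
6 -3 4 → sum 7
-3 4 2 → sum 3
4 2 -3 → sum 3
2 -3 -7 → sum -8
-3 -7 -9 → sum -19
-7 -9 4 → sum -12
-9 4 1 → sum -4
4 1 -5 → sum 0
1 -5 7 → sum 3
-5 7 -9 → sum -7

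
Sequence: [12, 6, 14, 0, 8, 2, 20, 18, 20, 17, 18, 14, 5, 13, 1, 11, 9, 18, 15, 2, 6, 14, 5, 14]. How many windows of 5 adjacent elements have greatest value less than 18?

6

12 6 14 0 8 → max 14  < 18 ✓
6 14 0 8 2 → max 14  < 18 ✓
14 0 8 2 20 → max 20
0 8 2 20 18 → max 20
8 2 20 18 20 → max 20
2 20 18 20 17 → max 20
20 18 20 17 18 → max 20
18 20 17 18 14 → max 20
20 17 18 14 5 → max 20
17 18 14 5 13 → max 18
18 14 5 13 1 → max 18
14 5 13 1 11 → max 14  < 18 ✓
5 13 1 11 9 → max 13  < 18 ✓
13 1 11 9 18 → max 18
1 11 9 18 15 → max 18
11 9 18 15 2 → max 18
9 18 15 2 6 → max 18
18 15 2 6 14 → max 18
15 2 6 14 5 → max 15  < 18 ✓
2 6 14 5 14 → max 14  < 18 ✓
6 windows satisfy the condition.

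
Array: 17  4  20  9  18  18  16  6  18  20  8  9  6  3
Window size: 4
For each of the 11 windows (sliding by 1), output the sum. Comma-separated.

50, 51, 65, 61, 58, 58, 60, 52, 55, 43, 26

(17, 4, 20, 9) → sum 50
(4, 20, 9, 18) → sum 51
(20, 9, 18, 18) → sum 65
(9, 18, 18, 16) → sum 61
(18, 18, 16, 6) → sum 58
(18, 16, 6, 18) → sum 58
(16, 6, 18, 20) → sum 60
(6, 18, 20, 8) → sum 52
(18, 20, 8, 9) → sum 55
(20, 8, 9, 6) → sum 43
(8, 9, 6, 3) → sum 26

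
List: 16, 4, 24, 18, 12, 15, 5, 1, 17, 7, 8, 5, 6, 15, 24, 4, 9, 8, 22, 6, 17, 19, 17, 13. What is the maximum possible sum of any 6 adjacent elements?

94

[16, 4, 24, 18, 12, 15] → sum 89
[4, 24, 18, 12, 15, 5] → sum 78
[24, 18, 12, 15, 5, 1] → sum 75
[18, 12, 15, 5, 1, 17] → sum 68
[12, 15, 5, 1, 17, 7] → sum 57
[15, 5, 1, 17, 7, 8] → sum 53
[5, 1, 17, 7, 8, 5] → sum 43
[1, 17, 7, 8, 5, 6] → sum 44
[17, 7, 8, 5, 6, 15] → sum 58
[7, 8, 5, 6, 15, 24] → sum 65
[8, 5, 6, 15, 24, 4] → sum 62
[5, 6, 15, 24, 4, 9] → sum 63
[6, 15, 24, 4, 9, 8] → sum 66
[15, 24, 4, 9, 8, 22] → sum 82
[24, 4, 9, 8, 22, 6] → sum 73
[4, 9, 8, 22, 6, 17] → sum 66
[9, 8, 22, 6, 17, 19] → sum 81
[8, 22, 6, 17, 19, 17] → sum 89
[22, 6, 17, 19, 17, 13] → sum 94
Maximum of these is 94.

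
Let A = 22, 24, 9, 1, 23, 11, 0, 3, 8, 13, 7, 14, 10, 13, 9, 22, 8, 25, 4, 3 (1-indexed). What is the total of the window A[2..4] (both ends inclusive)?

34

Elements at indices 2..4: 24, 9, 1
sum(24, 9, 1) = 34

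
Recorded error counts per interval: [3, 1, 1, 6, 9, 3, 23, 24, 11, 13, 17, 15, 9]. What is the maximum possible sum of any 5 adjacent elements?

88

Window sums for each of the 9 positions:
(3, 1, 1, 6, 9) → sum 20
(1, 1, 6, 9, 3) → sum 20
(1, 6, 9, 3, 23) → sum 42
(6, 9, 3, 23, 24) → sum 65
(9, 3, 23, 24, 11) → sum 70
(3, 23, 24, 11, 13) → sum 74
(23, 24, 11, 13, 17) → sum 88
(24, 11, 13, 17, 15) → sum 80
(11, 13, 17, 15, 9) → sum 65
Maximum of these is 88.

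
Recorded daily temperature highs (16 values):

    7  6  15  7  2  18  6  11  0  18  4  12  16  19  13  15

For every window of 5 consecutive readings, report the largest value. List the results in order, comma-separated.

15, 18, 18, 18, 18, 18, 18, 18, 18, 19, 19, 19

[7, 6, 15, 7, 2] → max 15
[6, 15, 7, 2, 18] → max 18
[15, 7, 2, 18, 6] → max 18
[7, 2, 18, 6, 11] → max 18
[2, 18, 6, 11, 0] → max 18
[18, 6, 11, 0, 18] → max 18
[6, 11, 0, 18, 4] → max 18
[11, 0, 18, 4, 12] → max 18
[0, 18, 4, 12, 16] → max 18
[18, 4, 12, 16, 19] → max 19
[4, 12, 16, 19, 13] → max 19
[12, 16, 19, 13, 15] → max 19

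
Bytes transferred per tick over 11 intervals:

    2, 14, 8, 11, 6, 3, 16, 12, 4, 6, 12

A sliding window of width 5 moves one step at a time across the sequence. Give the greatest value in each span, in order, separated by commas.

14, 14, 16, 16, 16, 16, 16

[2, 14, 8, 11, 6] → max 14
[14, 8, 11, 6, 3] → max 14
[8, 11, 6, 3, 16] → max 16
[11, 6, 3, 16, 12] → max 16
[6, 3, 16, 12, 4] → max 16
[3, 16, 12, 4, 6] → max 16
[16, 12, 4, 6, 12] → max 16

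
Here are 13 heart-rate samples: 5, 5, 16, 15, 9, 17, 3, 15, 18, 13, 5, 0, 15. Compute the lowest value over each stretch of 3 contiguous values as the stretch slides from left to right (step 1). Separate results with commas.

5, 5, 9, 9, 3, 3, 3, 13, 5, 0, 0

(5, 5, 16) → min 5
(5, 16, 15) → min 5
(16, 15, 9) → min 9
(15, 9, 17) → min 9
(9, 17, 3) → min 3
(17, 3, 15) → min 3
(3, 15, 18) → min 3
(15, 18, 13) → min 13
(18, 13, 5) → min 5
(13, 5, 0) → min 0
(5, 0, 15) → min 0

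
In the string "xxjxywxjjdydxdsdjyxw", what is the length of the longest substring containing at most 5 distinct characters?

add x: window [x] (1 distinct), len 1
add x: window [x, x] (1 distinct), len 2
add j: window [x, x, j] (2 distinct), len 3
add x: window [x, x, j, x] (2 distinct), len 4
add y: window [x, x, j, x, y] (3 distinct), len 5
add w: window [x, x, j, x, y, w] (4 distinct), len 6
add x: window [x, x, j, x, y, w, x] (4 distinct), len 7
add j: window [x, x, j, x, y, w, x, j] (4 distinct), len 8
add j: window [x, x, j, x, y, w, x, j, j] (4 distinct), len 9
add d: window [x, x, j, x, y, w, x, j, j, d] (5 distinct), len 10
add y: window [x, x, j, x, y, w, x, j, j, d, y] (5 distinct), len 11
add d: window [x, x, j, x, y, w, x, j, j, d, y, d] (5 distinct), len 12
add x: window [x, x, j, x, y, w, x, j, j, d, y, d, x] (5 distinct), len 13
add d: window [x, x, j, x, y, w, x, j, j, d, y, d, x, d] (5 distinct), len 14
add s: window [x, j, j, d, y, d, x, d, s] (5 distinct), len 9
add d: window [x, j, j, d, y, d, x, d, s, d] (5 distinct), len 10
add j: window [x, j, j, d, y, d, x, d, s, d, j] (5 distinct), len 11
add y: window [x, j, j, d, y, d, x, d, s, d, j, y] (5 distinct), len 12
add x: window [x, j, j, d, y, d, x, d, s, d, j, y, x] (5 distinct), len 13
add w: window [d, j, y, x, w] (5 distinct), len 5
Longest length with ≤5 distinct: 14.

14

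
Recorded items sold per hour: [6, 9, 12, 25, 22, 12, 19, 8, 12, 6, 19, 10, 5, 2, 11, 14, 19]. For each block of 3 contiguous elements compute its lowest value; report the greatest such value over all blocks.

6 9 12 → min 6
9 12 25 → min 9
12 25 22 → min 12
25 22 12 → min 12
22 12 19 → min 12
12 19 8 → min 8
19 8 12 → min 8
8 12 6 → min 6
12 6 19 → min 6
6 19 10 → min 6
19 10 5 → min 5
10 5 2 → min 2
5 2 11 → min 2
2 11 14 → min 2
11 14 19 → min 11
Greatest of these is 12.

12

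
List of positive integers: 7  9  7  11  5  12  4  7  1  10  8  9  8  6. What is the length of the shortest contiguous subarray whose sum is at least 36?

add 7: running sum 7 < 36
add 9: running sum 16 < 36
add 7: running sum 23 < 36
add 11: running sum 34 < 36
end 4: [7, 9, 7, 11, 5] sum 39, len 5
end 5: [9, 7, 11, 5, 12] sum 44, len 5
end 6: [7, 11, 5, 12, 4] sum 39, len 5
end 7: [11, 5, 12, 4, 7] sum 39, len 5
end 8: [11, 5, 12, 4, 7, 1] sum 40, len 6
end 9: [5, 12, 4, 7, 1, 10] sum 39, len 6
end 10: [12, 4, 7, 1, 10, 8] sum 42, len 6
end 11: [4, 7, 1, 10, 8, 9] sum 39, len 6
end 12: [1, 10, 8, 9, 8] sum 36, len 5
end 13: [10, 8, 9, 8, 6] sum 41, len 5
Shortest qualifying length: 5.

5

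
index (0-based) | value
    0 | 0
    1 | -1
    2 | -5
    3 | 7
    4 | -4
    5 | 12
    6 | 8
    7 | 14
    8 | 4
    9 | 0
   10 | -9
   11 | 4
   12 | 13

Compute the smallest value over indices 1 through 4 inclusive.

Elements at indices 1..4: -1, -5, 7, -4
min(-1, -5, 7, -4) = -5

-5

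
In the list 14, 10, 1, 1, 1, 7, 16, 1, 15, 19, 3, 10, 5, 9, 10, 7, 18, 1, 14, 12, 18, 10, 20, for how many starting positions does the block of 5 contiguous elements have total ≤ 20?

1

14 10 1 1 1 → sum 27
10 1 1 1 7 → sum 20  ≤ 20 ✓
1 1 1 7 16 → sum 26
1 1 7 16 1 → sum 26
1 7 16 1 15 → sum 40
7 16 1 15 19 → sum 58
16 1 15 19 3 → sum 54
1 15 19 3 10 → sum 48
15 19 3 10 5 → sum 52
19 3 10 5 9 → sum 46
3 10 5 9 10 → sum 37
10 5 9 10 7 → sum 41
5 9 10 7 18 → sum 49
9 10 7 18 1 → sum 45
10 7 18 1 14 → sum 50
7 18 1 14 12 → sum 52
18 1 14 12 18 → sum 63
1 14 12 18 10 → sum 55
14 12 18 10 20 → sum 74
1 window satisfy the condition.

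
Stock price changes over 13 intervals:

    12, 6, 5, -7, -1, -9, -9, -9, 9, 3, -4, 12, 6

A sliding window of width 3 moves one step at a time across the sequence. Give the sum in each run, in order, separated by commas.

(12, 6, 5) → sum 23
(6, 5, -7) → sum 4
(5, -7, -1) → sum -3
(-7, -1, -9) → sum -17
(-1, -9, -9) → sum -19
(-9, -9, -9) → sum -27
(-9, -9, 9) → sum -9
(-9, 9, 3) → sum 3
(9, 3, -4) → sum 8
(3, -4, 12) → sum 11
(-4, 12, 6) → sum 14

23, 4, -3, -17, -19, -27, -9, 3, 8, 11, 14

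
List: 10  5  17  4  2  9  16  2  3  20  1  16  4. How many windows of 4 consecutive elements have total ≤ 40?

(10, 5, 17, 4) → sum 36  ≤ 40 ✓
(5, 17, 4, 2) → sum 28  ≤ 40 ✓
(17, 4, 2, 9) → sum 32  ≤ 40 ✓
(4, 2, 9, 16) → sum 31  ≤ 40 ✓
(2, 9, 16, 2) → sum 29  ≤ 40 ✓
(9, 16, 2, 3) → sum 30  ≤ 40 ✓
(16, 2, 3, 20) → sum 41
(2, 3, 20, 1) → sum 26  ≤ 40 ✓
(3, 20, 1, 16) → sum 40  ≤ 40 ✓
(20, 1, 16, 4) → sum 41
8 windows satisfy the condition.

8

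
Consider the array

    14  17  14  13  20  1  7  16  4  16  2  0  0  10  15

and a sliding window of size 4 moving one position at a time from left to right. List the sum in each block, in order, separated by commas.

58, 64, 48, 41, 44, 28, 43, 38, 22, 18, 12, 25

14 17 14 13 → sum 58
17 14 13 20 → sum 64
14 13 20 1 → sum 48
13 20 1 7 → sum 41
20 1 7 16 → sum 44
1 7 16 4 → sum 28
7 16 4 16 → sum 43
16 4 16 2 → sum 38
4 16 2 0 → sum 22
16 2 0 0 → sum 18
2 0 0 10 → sum 12
0 0 10 15 → sum 25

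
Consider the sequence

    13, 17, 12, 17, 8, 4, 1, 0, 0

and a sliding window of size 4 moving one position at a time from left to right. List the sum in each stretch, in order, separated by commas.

59, 54, 41, 30, 13, 5

(13, 17, 12, 17) → sum 59
(17, 12, 17, 8) → sum 54
(12, 17, 8, 4) → sum 41
(17, 8, 4, 1) → sum 30
(8, 4, 1, 0) → sum 13
(4, 1, 0, 0) → sum 5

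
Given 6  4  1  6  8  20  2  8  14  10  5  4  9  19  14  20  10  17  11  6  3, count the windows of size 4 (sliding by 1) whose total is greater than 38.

7

6 4 1 6 → sum 17
4 1 6 8 → sum 19
1 6 8 20 → sum 35
6 8 20 2 → sum 36
8 20 2 8 → sum 38
20 2 8 14 → sum 44  > 38 ✓
2 8 14 10 → sum 34
8 14 10 5 → sum 37
14 10 5 4 → sum 33
10 5 4 9 → sum 28
5 4 9 19 → sum 37
4 9 19 14 → sum 46  > 38 ✓
9 19 14 20 → sum 62  > 38 ✓
19 14 20 10 → sum 63  > 38 ✓
14 20 10 17 → sum 61  > 38 ✓
20 10 17 11 → sum 58  > 38 ✓
10 17 11 6 → sum 44  > 38 ✓
17 11 6 3 → sum 37
7 windows satisfy the condition.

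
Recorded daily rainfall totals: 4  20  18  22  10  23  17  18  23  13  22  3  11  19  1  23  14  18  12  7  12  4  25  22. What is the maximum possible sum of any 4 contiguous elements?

4 20 18 22 → sum 64
20 18 22 10 → sum 70
18 22 10 23 → sum 73
22 10 23 17 → sum 72
10 23 17 18 → sum 68
23 17 18 23 → sum 81
17 18 23 13 → sum 71
18 23 13 22 → sum 76
23 13 22 3 → sum 61
13 22 3 11 → sum 49
22 3 11 19 → sum 55
3 11 19 1 → sum 34
11 19 1 23 → sum 54
19 1 23 14 → sum 57
1 23 14 18 → sum 56
23 14 18 12 → sum 67
14 18 12 7 → sum 51
18 12 7 12 → sum 49
12 7 12 4 → sum 35
7 12 4 25 → sum 48
12 4 25 22 → sum 63
Maximum of these is 81.

81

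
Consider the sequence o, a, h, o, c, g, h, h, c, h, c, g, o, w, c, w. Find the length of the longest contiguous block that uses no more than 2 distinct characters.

Extend right; when distinct count exceeds 2, shrink from the left:
[o] 1 distinct, len 1
[o, a] 2 distinct, len 2
[a, h] 2 distinct, len 2
[h, o] 2 distinct, len 2
[o, c] 2 distinct, len 2
[c, g] 2 distinct, len 2
[g, h] 2 distinct, len 2
[g, h, h] 2 distinct, len 3
[h, h, c] 2 distinct, len 3
[h, h, c, h] 2 distinct, len 4
[h, h, c, h, c] 2 distinct, len 5
[c, g] 2 distinct, len 2
[g, o] 2 distinct, len 2
[o, w] 2 distinct, len 2
[w, c] 2 distinct, len 2
[w, c, w] 2 distinct, len 3
Longest length with ≤2 distinct: 5.

5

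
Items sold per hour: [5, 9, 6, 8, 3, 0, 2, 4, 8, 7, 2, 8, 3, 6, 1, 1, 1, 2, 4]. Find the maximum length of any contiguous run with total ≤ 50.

14

[5] sum 5 len 1
[5, 9] sum 14 len 2
[5, 9, 6] sum 20 len 3
[5, 9, 6, 8] sum 28 len 4
[5, 9, 6, 8, 3] sum 31 len 5
[5, 9, 6, 8, 3, 0] sum 31 len 6
[5, 9, 6, 8, 3, 0, 2] sum 33 len 7
[5, 9, 6, 8, 3, 0, 2, 4] sum 37 len 8
[5, 9, 6, 8, 3, 0, 2, 4, 8] sum 45 len 9
[9, 6, 8, 3, 0, 2, 4, 8, 7] sum 47 len 9
[9, 6, 8, 3, 0, 2, 4, 8, 7, 2] sum 49 len 10
[6, 8, 3, 0, 2, 4, 8, 7, 2, 8] sum 48 len 10
[8, 3, 0, 2, 4, 8, 7, 2, 8, 3] sum 45 len 10
[3, 0, 2, 4, 8, 7, 2, 8, 3, 6] sum 43 len 10
[3, 0, 2, 4, 8, 7, 2, 8, 3, 6, 1] sum 44 len 11
[3, 0, 2, 4, 8, 7, 2, 8, 3, 6, 1, 1] sum 45 len 12
[3, 0, 2, 4, 8, 7, 2, 8, 3, 6, 1, 1, 1] sum 46 len 13
[3, 0, 2, 4, 8, 7, 2, 8, 3, 6, 1, 1, 1, 2] sum 48 len 14
[0, 2, 4, 8, 7, 2, 8, 3, 6, 1, 1, 1, 2, 4] sum 49 len 14
Longest length seen: 14.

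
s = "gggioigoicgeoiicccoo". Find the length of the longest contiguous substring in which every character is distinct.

[g] len 1
[g] len 1
[g] len 1
[g, i] len 2
[g, i, o] len 3
[o, i] len 2
[o, i, g] len 3
[i, g, o] len 3
[g, o, i] len 3
[g, o, i, c] len 4
[o, i, c, g] len 4
[o, i, c, g, e] len 5
[i, c, g, e, o] len 5
[c, g, e, o, i] len 5
[i] len 1
[i, c] len 2
[c] len 1
[c] len 1
[c, o] len 2
[o] len 1
Longest all-distinct length: 5.

5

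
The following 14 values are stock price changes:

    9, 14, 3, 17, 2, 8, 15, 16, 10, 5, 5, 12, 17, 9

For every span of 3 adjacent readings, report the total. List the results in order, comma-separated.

[9, 14, 3] → sum 26
[14, 3, 17] → sum 34
[3, 17, 2] → sum 22
[17, 2, 8] → sum 27
[2, 8, 15] → sum 25
[8, 15, 16] → sum 39
[15, 16, 10] → sum 41
[16, 10, 5] → sum 31
[10, 5, 5] → sum 20
[5, 5, 12] → sum 22
[5, 12, 17] → sum 34
[12, 17, 9] → sum 38

26, 34, 22, 27, 25, 39, 41, 31, 20, 22, 34, 38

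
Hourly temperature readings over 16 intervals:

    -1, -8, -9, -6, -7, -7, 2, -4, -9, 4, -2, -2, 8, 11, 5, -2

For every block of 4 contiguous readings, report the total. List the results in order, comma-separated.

-24, -30, -29, -18, -16, -18, -7, -11, -9, 8, 15, 22, 22

Sliding a size-4 window across the 16 values:
[-1, -8, -9, -6] → sum -24
[-8, -9, -6, -7] → sum -30
[-9, -6, -7, -7] → sum -29
[-6, -7, -7, 2] → sum -18
[-7, -7, 2, -4] → sum -16
[-7, 2, -4, -9] → sum -18
[2, -4, -9, 4] → sum -7
[-4, -9, 4, -2] → sum -11
[-9, 4, -2, -2] → sum -9
[4, -2, -2, 8] → sum 8
[-2, -2, 8, 11] → sum 15
[-2, 8, 11, 5] → sum 22
[8, 11, 5, -2] → sum 22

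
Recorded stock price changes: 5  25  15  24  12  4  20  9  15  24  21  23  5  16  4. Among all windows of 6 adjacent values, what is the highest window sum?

(5, 25, 15, 24, 12, 4) → sum 85
(25, 15, 24, 12, 4, 20) → sum 100
(15, 24, 12, 4, 20, 9) → sum 84
(24, 12, 4, 20, 9, 15) → sum 84
(12, 4, 20, 9, 15, 24) → sum 84
(4, 20, 9, 15, 24, 21) → sum 93
(20, 9, 15, 24, 21, 23) → sum 112
(9, 15, 24, 21, 23, 5) → sum 97
(15, 24, 21, 23, 5, 16) → sum 104
(24, 21, 23, 5, 16, 4) → sum 93
Highest of these is 112.

112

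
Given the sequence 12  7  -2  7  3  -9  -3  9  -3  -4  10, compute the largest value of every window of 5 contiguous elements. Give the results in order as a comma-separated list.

Sliding a size-5 window across the 11 values:
12 7 -2 7 3 → max 12
7 -2 7 3 -9 → max 7
-2 7 3 -9 -3 → max 7
7 3 -9 -3 9 → max 9
3 -9 -3 9 -3 → max 9
-9 -3 9 -3 -4 → max 9
-3 9 -3 -4 10 → max 10

12, 7, 7, 9, 9, 9, 10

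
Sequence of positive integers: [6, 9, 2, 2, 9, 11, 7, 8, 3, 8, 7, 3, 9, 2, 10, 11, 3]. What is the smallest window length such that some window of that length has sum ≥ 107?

add 6: running sum 6 < 107
add 9: running sum 15 < 107
add 2: running sum 17 < 107
add 2: running sum 19 < 107
add 9: running sum 28 < 107
add 11: running sum 39 < 107
add 7: running sum 46 < 107
add 8: running sum 54 < 107
add 3: running sum 57 < 107
add 8: running sum 65 < 107
add 7: running sum 72 < 107
add 3: running sum 75 < 107
add 9: running sum 84 < 107
add 2: running sum 86 < 107
add 10: running sum 96 < 107
add 11: shortest ending here [6, 9, 2, 2, 9, 11, 7, 8, 3, 8, 7, 3, 9, 2, 10, 11] sum 107, len 16
add 3: shortest ending here [6, 9, 2, 2, 9, 11, 7, 8, 3, 8, 7, 3, 9, 2, 10, 11, 3] sum 110, len 17
Shortest qualifying length: 16.

16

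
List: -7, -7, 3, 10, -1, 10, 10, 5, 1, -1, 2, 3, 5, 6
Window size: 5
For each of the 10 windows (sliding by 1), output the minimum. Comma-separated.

Sliding a size-5 window across the 14 values:
(-7, -7, 3, 10, -1) → min -7
(-7, 3, 10, -1, 10) → min -7
(3, 10, -1, 10, 10) → min -1
(10, -1, 10, 10, 5) → min -1
(-1, 10, 10, 5, 1) → min -1
(10, 10, 5, 1, -1) → min -1
(10, 5, 1, -1, 2) → min -1
(5, 1, -1, 2, 3) → min -1
(1, -1, 2, 3, 5) → min -1
(-1, 2, 3, 5, 6) → min -1

-7, -7, -1, -1, -1, -1, -1, -1, -1, -1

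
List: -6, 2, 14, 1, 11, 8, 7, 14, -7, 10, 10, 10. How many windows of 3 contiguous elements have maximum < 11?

[-6, 2, 14] → max 14
[2, 14, 1] → max 14
[14, 1, 11] → max 14
[1, 11, 8] → max 11
[11, 8, 7] → max 11
[8, 7, 14] → max 14
[7, 14, -7] → max 14
[14, -7, 10] → max 14
[-7, 10, 10] → max 10  < 11 ✓
[10, 10, 10] → max 10  < 11 ✓
2 windows satisfy the condition.

2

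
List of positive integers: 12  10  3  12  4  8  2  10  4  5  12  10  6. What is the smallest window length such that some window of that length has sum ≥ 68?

10

add 12: running sum 12 < 68
add 10: running sum 22 < 68
add 3: running sum 25 < 68
add 12: running sum 37 < 68
add 4: running sum 41 < 68
add 8: running sum 49 < 68
add 2: running sum 51 < 68
add 10: running sum 61 < 68
add 4: running sum 65 < 68
add 5: shortest ending here [12, 10, 3, 12, 4, 8, 2, 10, 4, 5] sum 70, len 10
add 12: shortest ending here [10, 3, 12, 4, 8, 2, 10, 4, 5, 12] sum 70, len 10
add 10: shortest ending here [3, 12, 4, 8, 2, 10, 4, 5, 12, 10] sum 70, len 10
add 6: shortest ending here [12, 4, 8, 2, 10, 4, 5, 12, 10, 6] sum 73, len 10
Shortest qualifying length: 10.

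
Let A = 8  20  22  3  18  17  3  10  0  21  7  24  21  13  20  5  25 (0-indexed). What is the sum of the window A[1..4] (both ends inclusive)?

63

Elements at indices 1..4: 20, 22, 3, 18
sum(20, 22, 3, 18) = 63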